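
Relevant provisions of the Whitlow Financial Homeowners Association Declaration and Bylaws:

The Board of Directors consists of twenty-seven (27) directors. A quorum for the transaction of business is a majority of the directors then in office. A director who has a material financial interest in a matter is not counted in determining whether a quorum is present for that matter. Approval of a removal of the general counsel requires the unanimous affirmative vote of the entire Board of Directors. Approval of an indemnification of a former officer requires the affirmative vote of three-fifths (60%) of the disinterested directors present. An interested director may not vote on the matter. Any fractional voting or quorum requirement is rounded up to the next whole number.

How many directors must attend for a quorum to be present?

A majority of 27 is 14.

14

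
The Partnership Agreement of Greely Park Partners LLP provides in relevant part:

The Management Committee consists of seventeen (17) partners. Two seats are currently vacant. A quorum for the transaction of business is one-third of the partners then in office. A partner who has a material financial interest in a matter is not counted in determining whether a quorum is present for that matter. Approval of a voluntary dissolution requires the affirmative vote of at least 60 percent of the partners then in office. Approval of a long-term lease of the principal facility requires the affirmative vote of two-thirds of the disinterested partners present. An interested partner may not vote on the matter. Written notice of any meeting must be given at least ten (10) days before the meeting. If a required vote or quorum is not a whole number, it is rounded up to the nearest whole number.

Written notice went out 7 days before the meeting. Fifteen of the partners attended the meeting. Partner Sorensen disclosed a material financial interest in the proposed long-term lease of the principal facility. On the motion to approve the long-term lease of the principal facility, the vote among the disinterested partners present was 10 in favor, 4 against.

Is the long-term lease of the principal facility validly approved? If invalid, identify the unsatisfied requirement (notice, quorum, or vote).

Invalid — notice requirement not satisfied.

Notice: 7 days given; 10 required (7 < 10). Not satisfied.
Quorum: 15 present, but the 1 interested partner does not count, leaving 14. Quorum is 5. Satisfied.
Vote: the long-term lease of the principal facility requires two-thirds of the disinterested partners present (15 − 1 = 14). 2/3 of 14 = 9.33, rounded up to 10, so 10 affirmative votes are needed; 10 voted in favor. Satisfied.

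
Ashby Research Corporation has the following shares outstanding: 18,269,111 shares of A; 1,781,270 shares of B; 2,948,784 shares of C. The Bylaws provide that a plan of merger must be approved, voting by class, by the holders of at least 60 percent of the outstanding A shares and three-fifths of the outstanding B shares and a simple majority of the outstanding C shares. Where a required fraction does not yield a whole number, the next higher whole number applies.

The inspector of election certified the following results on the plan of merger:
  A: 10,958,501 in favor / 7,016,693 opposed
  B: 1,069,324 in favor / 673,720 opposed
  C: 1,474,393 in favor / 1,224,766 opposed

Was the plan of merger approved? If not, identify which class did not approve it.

A: 3/5 of 18269111 = 10961466.60, rounded up to 10961467; 10,961,467 required, 10,958,501 in favor — not approved.
B: 3/5 of 1781270 = 1068762; 1,068,762 required, 1,069,324 in favor — approved.
C: a majority of 2948784 is 1474393; 1,474,393 required, 1,474,393 in favor — approved.

Not approved — the A shares did not give the required vote.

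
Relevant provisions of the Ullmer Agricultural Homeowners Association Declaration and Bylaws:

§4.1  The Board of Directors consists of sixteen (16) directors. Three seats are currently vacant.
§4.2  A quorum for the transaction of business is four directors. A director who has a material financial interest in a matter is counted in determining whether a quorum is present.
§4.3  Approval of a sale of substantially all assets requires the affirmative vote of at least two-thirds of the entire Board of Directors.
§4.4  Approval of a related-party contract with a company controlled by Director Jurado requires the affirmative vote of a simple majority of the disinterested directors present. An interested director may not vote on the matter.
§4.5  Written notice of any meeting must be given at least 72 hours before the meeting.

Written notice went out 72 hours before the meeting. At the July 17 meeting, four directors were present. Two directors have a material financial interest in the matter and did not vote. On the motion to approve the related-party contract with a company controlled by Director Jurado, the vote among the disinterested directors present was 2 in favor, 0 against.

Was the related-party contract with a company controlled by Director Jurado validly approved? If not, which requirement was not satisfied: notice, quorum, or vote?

Valid — all requirements satisfied.

Notice: 72 hours given; 72 required (72 ≥ 72). Satisfied.
Quorum: 4 present (interested directors count toward quorum); quorum is 4. Satisfied.
Vote: the related-party contract with a company controlled by Director Jurado requires a majority of the disinterested directors present (4 − 2 = 2). A majority of 2 is 2, so 2 affirmative votes are needed; 2 voted in favor. Satisfied.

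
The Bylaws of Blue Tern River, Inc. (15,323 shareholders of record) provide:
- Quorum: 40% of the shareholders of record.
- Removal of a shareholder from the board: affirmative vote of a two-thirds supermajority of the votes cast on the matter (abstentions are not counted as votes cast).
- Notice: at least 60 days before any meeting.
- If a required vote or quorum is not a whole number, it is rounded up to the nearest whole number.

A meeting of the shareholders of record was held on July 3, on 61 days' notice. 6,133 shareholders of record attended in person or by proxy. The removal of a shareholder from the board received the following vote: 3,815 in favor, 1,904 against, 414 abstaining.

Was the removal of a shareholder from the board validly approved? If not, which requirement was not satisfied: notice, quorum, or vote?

Valid — all requirements satisfied.

Notice: 61 days given; 60 required. Satisfied.
Quorum: 40% of 15,323 = 6,129.20, rounded up to 6,130; 6,133 present. Satisfied.
Vote: requires two-thirds of the votes cast (6,133 − 414 abstaining = 5,719); 2/3 of 5719 = 3812.67, rounded up to 3813, so 3,813 needed; 3,815 in favor. Satisfied.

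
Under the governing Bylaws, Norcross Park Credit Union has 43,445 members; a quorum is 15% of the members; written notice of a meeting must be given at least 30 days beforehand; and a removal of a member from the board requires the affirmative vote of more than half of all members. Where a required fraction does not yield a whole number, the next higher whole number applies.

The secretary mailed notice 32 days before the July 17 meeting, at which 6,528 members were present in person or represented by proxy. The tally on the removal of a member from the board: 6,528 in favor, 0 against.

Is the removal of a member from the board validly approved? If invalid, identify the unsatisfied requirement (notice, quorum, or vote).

Invalid — vote requirement not satisfied.

Notice: 32 days given; 30 required. Satisfied.
Quorum: 15% of 43,445 = 6,516.75, rounded up to 6,517; 6,528 present. Satisfied.
Vote: requires a majority of all members (43,445); a majority of 43445 is 21723, so 21,723 needed; 6,528 in favor. Not satisfied.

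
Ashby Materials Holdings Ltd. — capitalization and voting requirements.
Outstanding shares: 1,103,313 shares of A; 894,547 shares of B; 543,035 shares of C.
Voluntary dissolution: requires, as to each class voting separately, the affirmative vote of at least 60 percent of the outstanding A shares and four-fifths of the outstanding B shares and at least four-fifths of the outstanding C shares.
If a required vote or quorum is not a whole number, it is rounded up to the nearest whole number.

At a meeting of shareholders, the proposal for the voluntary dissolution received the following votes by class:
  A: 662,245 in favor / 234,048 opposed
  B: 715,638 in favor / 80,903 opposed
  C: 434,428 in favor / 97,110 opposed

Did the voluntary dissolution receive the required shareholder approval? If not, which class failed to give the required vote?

Approved — every class gave the required vote.

A: 3/5 of 1103313 = 661987.80, rounded up to 661988; 661,988 required, 662,245 in favor — approved.
B: 4/5 of 894547 = 715637.60, rounded up to 715638; 715,638 required, 715,638 in favor — approved.
C: 4/5 of 543035 = 434428; 434,428 required, 434,428 in favor — approved.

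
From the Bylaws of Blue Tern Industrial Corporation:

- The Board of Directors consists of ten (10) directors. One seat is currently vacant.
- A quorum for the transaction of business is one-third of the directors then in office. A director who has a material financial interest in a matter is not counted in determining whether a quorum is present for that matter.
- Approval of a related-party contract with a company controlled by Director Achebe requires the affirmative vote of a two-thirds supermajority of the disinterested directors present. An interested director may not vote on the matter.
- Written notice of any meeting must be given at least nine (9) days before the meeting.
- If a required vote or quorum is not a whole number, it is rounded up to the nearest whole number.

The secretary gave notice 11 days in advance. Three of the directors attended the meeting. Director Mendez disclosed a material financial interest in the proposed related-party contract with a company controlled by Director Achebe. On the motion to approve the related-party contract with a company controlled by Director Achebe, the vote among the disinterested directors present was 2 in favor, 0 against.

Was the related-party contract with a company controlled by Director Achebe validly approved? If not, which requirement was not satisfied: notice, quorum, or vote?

Notice: 11 days given; 9 required (11 ≥ 9). Satisfied.
Quorum: 3 present, but the 1 interested director does not count, leaving 2. Quorum is 3. Not satisfied.
Vote: the related-party contract with a company controlled by Director Achebe requires two-thirds of the disinterested directors present (3 − 1 = 2). 2/3 of 2 = 1.33, rounded up to 2, so 2 affirmative votes are needed; 2 voted in favor. Satisfied. (Moot — without a quorum no business can be validly transacted.)

Invalid — quorum requirement not satisfied.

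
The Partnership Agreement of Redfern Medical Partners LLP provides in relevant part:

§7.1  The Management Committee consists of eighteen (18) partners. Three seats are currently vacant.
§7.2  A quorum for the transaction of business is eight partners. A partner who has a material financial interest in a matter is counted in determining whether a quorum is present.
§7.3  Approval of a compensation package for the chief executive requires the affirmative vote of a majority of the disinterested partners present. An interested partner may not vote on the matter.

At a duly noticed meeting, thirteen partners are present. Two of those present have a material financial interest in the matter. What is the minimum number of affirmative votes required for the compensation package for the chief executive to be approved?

The compensation package for the chief executive requires a majority of the disinterested partners present (13 − 2 = 11).
A majority of 11 is 6.

6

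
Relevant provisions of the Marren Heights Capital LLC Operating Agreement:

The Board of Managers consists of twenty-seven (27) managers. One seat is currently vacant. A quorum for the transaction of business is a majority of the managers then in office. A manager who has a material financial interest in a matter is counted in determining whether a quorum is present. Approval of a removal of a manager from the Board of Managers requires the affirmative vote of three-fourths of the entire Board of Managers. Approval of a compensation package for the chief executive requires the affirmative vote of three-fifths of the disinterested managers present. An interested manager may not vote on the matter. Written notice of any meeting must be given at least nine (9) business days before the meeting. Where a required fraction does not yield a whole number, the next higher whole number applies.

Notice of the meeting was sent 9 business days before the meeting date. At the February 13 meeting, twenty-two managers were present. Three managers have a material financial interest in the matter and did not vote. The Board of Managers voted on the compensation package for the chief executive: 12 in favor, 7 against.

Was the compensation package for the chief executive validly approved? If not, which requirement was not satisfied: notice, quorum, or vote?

Valid — all requirements satisfied.

Notice: 9 business days given; 9 required (9 ≥ 9). Satisfied.
Quorum: 22 present (interested managers count toward quorum); quorum is 14. Satisfied.
Vote: the compensation package for the chief executive requires three-fifths of the disinterested managers present (22 − 3 = 19). 3/5 of 19 = 11.40, rounded up to 12, so 12 affirmative votes are needed; 12 voted in favor. Satisfied.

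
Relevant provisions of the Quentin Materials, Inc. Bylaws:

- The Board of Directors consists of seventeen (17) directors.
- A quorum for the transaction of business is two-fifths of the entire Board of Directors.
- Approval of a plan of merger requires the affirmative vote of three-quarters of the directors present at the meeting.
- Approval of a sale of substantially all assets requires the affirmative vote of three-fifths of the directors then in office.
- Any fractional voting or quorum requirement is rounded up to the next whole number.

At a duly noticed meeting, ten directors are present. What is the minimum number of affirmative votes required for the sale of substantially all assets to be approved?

The sale of substantially all assets requires three-fifths of the directors then in office (17).
3/5 of 17 = 10.20, rounded up to 11.
(Only 10 can vote, so the sale of substantially all assets cannot pass at this meeting, but the required vote is still 11.)

11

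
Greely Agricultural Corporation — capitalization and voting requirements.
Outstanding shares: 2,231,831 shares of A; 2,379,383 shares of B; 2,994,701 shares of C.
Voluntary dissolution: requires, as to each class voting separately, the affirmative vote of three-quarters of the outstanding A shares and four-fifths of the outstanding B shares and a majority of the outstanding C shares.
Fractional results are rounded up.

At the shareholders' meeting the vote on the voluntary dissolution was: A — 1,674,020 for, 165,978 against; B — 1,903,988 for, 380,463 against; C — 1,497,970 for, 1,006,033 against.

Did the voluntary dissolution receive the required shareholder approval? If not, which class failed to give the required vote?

A: 3/4 of 2231831 = 1673873.25, rounded up to 1673874; 1,673,874 required, 1,674,020 in favor — approved.
B: 4/5 of 2379383 = 1903506.40, rounded up to 1903507; 1,903,507 required, 1,903,988 in favor — approved.
C: a majority of 2994701 is 1497351; 1,497,351 required, 1,497,970 in favor — approved.

Approved — every class gave the required vote.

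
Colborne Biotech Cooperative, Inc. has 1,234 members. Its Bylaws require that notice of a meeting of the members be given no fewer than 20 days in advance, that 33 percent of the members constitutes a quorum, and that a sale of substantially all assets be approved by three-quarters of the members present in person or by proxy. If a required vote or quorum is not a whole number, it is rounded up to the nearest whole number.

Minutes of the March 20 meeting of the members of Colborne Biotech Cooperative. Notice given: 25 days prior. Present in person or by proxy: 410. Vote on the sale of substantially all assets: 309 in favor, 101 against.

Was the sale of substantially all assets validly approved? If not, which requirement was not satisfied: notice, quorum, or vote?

Notice: 25 days given; 20 required. Satisfied.
Quorum: 33% of 1,234 = 407.22, rounded up to 408; 410 present. Satisfied.
Vote: requires three-fourths of those present (410); 3/4 of 410 = 307.50, rounded up to 308, so 308 needed; 309 in favor. Satisfied.

Valid — all requirements satisfied.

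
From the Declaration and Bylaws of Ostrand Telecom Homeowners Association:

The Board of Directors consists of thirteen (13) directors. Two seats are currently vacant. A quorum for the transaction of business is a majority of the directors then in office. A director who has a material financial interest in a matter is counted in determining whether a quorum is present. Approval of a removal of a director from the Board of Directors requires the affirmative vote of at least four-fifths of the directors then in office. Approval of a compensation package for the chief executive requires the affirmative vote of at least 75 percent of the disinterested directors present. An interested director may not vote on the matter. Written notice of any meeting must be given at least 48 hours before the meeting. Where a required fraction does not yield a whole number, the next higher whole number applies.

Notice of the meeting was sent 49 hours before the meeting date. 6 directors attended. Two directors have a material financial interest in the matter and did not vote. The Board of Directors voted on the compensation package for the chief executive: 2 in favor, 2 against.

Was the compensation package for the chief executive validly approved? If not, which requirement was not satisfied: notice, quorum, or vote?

Invalid — vote requirement not satisfied.

Notice: 49 hours given; 48 required (49 ≥ 48). Satisfied.
Quorum: 6 present (interested directors count toward quorum); quorum is 6. Satisfied.
Vote: the compensation package for the chief executive requires three-fourths of the disinterested directors present (6 − 2 = 4). 3/4 of 4 = 3, so 3 affirmative votes are needed; 2 voted in favor. Not satisfied.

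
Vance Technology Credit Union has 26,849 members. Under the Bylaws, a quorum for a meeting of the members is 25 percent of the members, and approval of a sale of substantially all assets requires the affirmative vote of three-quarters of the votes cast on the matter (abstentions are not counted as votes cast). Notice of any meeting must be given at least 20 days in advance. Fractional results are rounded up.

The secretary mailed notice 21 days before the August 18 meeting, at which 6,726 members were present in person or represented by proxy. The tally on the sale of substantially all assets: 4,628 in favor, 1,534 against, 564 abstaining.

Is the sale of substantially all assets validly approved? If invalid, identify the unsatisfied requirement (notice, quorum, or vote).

Notice: 21 days given; 20 required. Satisfied.
Quorum: 25% of 26,849 = 6,712.25, rounded up to 6,713; 6,726 present. Satisfied.
Vote: requires three-fourths of the votes cast (6,726 − 564 abstaining = 6,162); 3/4 of 6162 = 4621.50, rounded up to 4622, so 4,622 needed; 4,628 in favor. Satisfied.

Valid — all requirements satisfied.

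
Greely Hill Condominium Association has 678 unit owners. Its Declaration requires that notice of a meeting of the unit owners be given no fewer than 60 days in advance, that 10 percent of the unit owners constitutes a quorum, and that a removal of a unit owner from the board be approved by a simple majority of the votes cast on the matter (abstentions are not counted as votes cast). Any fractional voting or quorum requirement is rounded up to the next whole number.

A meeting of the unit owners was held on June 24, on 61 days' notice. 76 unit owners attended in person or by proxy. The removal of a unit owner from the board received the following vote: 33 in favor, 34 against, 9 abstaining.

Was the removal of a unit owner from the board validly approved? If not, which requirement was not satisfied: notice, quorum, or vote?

Notice: 61 days given; 60 required. Satisfied.
Quorum: 10% of 678 = 67.80, rounded up to 68; 76 present. Satisfied.
Vote: requires a majority of the votes cast (76 − 9 abstaining = 67); a majority of 67 is 34, so 34 needed; 33 in favor. Not satisfied.

Invalid — vote requirement not satisfied.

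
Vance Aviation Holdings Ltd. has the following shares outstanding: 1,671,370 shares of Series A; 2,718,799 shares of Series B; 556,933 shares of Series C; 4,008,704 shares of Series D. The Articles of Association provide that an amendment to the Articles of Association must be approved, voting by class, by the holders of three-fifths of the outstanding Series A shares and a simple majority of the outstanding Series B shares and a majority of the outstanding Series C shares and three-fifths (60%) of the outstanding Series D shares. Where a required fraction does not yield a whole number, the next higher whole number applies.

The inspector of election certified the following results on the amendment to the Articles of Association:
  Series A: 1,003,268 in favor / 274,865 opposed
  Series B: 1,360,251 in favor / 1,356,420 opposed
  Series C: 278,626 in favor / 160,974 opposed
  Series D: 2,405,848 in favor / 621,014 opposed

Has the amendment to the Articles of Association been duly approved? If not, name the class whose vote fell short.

Series A: 3/5 of 1671370 = 1002822; 1,002,822 required, 1,003,268 in favor — approved.
Series B: a majority of 2718799 is 1359400; 1,359,400 required, 1,360,251 in favor — approved.
Series C: a majority of 556933 is 278467; 278,467 required, 278,626 in favor — approved.
Series D: 3/5 of 4008704 = 2405222.40, rounded up to 2405223; 2,405,223 required, 2,405,848 in favor — approved.

Approved — every class gave the required vote.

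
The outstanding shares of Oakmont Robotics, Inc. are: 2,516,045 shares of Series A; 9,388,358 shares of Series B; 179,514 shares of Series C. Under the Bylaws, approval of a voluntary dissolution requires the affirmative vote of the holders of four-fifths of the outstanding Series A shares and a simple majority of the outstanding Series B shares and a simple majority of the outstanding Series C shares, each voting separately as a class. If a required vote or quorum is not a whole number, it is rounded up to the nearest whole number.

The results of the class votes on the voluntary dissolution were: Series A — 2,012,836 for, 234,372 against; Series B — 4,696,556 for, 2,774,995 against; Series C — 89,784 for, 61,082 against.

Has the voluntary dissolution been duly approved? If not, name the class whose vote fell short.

Approved — every class gave the required vote.

Series A: 4/5 of 2516045 = 2012836; 2,012,836 required, 2,012,836 in favor — approved.
Series B: a majority of 9388358 is 4694180; 4,694,180 required, 4,696,556 in favor — approved.
Series C: a majority of 179514 is 89758; 89,758 required, 89,784 in favor — approved.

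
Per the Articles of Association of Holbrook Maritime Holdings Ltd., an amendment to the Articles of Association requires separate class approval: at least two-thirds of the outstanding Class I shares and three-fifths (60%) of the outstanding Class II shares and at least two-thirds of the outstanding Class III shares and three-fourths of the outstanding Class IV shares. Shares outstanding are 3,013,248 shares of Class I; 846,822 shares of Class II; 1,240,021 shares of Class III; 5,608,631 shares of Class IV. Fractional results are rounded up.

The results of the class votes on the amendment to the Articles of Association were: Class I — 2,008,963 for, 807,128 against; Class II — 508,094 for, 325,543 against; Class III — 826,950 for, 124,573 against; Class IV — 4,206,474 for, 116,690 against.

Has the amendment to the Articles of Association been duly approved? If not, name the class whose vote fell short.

Class I: 2/3 of 3013248 = 2008832; 2,008,832 required, 2,008,963 in favor — approved.
Class II: 3/5 of 846822 = 508093.20, rounded up to 508094; 508,094 required, 508,094 in favor — approved.
Class III: 2/3 of 1240021 = 826680.67, rounded up to 826681; 826,681 required, 826,950 in favor — approved.
Class IV: 3/4 of 5608631 = 4206473.25, rounded up to 4206474; 4,206,474 required, 4,206,474 in favor — approved.

Approved — every class gave the required vote.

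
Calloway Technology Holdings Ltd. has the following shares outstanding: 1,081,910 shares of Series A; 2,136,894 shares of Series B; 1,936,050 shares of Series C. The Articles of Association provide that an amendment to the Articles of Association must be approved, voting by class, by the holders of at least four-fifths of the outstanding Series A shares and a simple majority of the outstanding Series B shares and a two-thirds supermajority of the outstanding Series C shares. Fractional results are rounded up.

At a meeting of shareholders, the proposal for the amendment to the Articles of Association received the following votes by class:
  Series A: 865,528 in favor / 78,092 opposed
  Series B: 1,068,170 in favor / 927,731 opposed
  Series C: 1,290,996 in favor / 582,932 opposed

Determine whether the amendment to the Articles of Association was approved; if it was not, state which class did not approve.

Not approved — the Series B shares did not give the required vote.

Series A: 4/5 of 1081910 = 865528; 865,528 required, 865,528 in favor — approved.
Series B: a majority of 2136894 is 1068448; 1,068,448 required, 1,068,170 in favor — not approved.
Series C: 2/3 of 1936050 = 1290700; 1,290,700 required, 1,290,996 in favor — approved.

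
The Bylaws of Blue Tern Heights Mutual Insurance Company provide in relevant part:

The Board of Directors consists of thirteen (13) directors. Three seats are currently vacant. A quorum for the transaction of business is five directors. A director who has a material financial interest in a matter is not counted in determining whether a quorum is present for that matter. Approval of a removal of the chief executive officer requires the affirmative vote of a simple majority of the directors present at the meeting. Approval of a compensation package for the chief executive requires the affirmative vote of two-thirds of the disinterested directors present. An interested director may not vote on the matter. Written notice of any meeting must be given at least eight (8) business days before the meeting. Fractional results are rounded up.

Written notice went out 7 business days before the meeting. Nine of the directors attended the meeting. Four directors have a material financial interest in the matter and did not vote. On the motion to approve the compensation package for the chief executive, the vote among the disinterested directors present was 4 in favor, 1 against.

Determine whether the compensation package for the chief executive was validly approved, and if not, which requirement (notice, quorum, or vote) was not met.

Invalid — notice requirement not satisfied.

Notice: 7 business days given; 8 required (7 < 8). Not satisfied.
Quorum: 9 present, but the 4 interested directors do not count, leaving 5. Quorum is 5. Satisfied.
Vote: the compensation package for the chief executive requires two-thirds of the disinterested directors present (9 − 4 = 5). 2/3 of 5 = 3.33, rounded up to 4, so 4 affirmative votes are needed; 4 voted in favor. Satisfied.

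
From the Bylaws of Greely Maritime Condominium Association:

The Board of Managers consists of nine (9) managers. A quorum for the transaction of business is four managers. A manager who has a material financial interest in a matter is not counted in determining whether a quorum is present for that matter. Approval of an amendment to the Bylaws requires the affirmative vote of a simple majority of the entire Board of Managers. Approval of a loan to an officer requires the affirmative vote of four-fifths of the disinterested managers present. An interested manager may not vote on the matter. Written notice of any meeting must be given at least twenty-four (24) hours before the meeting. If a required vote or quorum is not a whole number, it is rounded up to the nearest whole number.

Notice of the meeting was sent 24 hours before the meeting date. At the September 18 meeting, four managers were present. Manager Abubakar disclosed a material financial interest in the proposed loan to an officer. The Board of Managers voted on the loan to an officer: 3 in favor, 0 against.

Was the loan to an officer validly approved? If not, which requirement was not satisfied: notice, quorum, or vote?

Invalid — quorum requirement not satisfied.

Notice: 24 hours given; 24 required (24 ≥ 24). Satisfied.
Quorum: 4 present, but the 1 interested manager does not count, leaving 3. Quorum is 4. Not satisfied.
Vote: the loan to an officer requires four-fifths of the disinterested managers present (4 − 1 = 3). 4/5 of 3 = 2.40, rounded up to 3, so 3 affirmative votes are needed; 3 voted in favor. Satisfied. (Moot — without a quorum no business can be validly transacted.)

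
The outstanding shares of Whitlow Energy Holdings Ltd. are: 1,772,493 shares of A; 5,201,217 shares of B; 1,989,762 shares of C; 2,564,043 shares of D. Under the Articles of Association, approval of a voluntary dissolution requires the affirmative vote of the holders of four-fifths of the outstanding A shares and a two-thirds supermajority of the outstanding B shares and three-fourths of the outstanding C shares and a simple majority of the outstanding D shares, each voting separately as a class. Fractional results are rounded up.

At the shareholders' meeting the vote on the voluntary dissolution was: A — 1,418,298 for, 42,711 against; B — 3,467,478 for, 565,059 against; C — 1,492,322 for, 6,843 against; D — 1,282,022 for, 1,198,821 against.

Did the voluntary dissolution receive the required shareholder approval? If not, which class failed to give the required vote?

A: 4/5 of 1772493 = 1417994.40, rounded up to 1417995; 1,417,995 required, 1,418,298 in favor — approved.
B: 2/3 of 5201217 = 3467478; 3,467,478 required, 3,467,478 in favor — approved.
C: 3/4 of 1989762 = 1492321.50, rounded up to 1492322; 1,492,322 required, 1,492,322 in favor — approved.
D: a majority of 2564043 is 1282022; 1,282,022 required, 1,282,022 in favor — approved.

Approved — every class gave the required vote.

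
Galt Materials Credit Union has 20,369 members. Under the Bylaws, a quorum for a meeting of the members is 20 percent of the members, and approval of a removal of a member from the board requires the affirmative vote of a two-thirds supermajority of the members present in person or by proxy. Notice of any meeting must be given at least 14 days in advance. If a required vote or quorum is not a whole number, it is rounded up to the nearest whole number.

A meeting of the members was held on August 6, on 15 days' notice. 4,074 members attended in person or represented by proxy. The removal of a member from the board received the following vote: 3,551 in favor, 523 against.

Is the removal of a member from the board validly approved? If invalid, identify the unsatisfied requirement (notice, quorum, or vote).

Valid — all requirements satisfied.

Notice: 15 days given; 14 required. Satisfied.
Quorum: 20% of 20,369 = 4,073.80, rounded up to 4,074; 4,074 present. Satisfied.
Vote: requires two-thirds of those present (4,074); 2/3 of 4074 = 2716, so 2,716 needed; 3,551 in favor. Satisfied.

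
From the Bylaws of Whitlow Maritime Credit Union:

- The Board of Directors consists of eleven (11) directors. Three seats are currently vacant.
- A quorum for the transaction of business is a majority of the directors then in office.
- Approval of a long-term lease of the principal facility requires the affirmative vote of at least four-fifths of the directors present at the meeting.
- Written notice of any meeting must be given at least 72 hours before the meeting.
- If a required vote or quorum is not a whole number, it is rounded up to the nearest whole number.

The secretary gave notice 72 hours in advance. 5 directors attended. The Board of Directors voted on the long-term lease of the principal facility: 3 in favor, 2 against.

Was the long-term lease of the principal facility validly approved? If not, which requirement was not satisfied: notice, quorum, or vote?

Notice: 72 hours given; 72 required (72 ≥ 72). Satisfied.
Quorum: 5 present; quorum is 5. Satisfied.
Vote: the long-term lease of the principal facility requires four-fifths of the directors present (5). 4/5 of 5 = 4, so 4 affirmative votes are needed; 3 voted in favor. Not satisfied.

Invalid — vote requirement not satisfied.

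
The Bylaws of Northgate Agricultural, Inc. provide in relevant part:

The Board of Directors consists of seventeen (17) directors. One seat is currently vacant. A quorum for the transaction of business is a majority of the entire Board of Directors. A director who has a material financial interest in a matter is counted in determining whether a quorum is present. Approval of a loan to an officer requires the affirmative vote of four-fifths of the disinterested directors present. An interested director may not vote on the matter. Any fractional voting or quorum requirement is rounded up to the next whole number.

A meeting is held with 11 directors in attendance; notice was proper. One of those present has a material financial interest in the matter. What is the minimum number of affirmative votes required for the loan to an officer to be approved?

The loan to an officer requires four-fifths of the disinterested directors present (11 − 1 = 10).
4/5 of 10 = 8.

8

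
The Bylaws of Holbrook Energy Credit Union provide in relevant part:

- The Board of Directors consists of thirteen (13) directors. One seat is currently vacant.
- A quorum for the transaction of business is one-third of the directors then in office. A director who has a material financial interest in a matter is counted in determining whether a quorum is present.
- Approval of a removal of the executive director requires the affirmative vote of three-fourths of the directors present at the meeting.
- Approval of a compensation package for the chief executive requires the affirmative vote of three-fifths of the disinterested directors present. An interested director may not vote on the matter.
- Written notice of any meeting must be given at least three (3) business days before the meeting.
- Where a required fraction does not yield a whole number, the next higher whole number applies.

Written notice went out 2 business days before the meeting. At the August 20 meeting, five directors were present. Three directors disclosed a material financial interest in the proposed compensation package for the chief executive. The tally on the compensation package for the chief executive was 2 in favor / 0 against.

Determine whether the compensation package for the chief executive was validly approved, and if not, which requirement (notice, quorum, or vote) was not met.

Notice: 2 business days given; 3 required (2 < 3). Not satisfied.
Quorum: 5 present (interested directors count toward quorum); quorum is 4. Satisfied.
Vote: the compensation package for the chief executive requires three-fifths of the disinterested directors present (5 − 3 = 2). 3/5 of 2 = 1.20, rounded up to 2, so 2 affirmative votes are needed; 2 voted in favor. Satisfied.

Invalid — notice requirement not satisfied.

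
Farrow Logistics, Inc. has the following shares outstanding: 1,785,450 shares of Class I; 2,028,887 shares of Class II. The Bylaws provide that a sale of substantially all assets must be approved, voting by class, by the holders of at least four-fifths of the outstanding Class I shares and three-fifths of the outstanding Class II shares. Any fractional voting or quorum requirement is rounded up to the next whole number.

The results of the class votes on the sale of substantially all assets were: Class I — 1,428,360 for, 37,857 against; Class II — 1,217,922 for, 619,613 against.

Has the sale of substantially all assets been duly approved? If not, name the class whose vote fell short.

Class I: 4/5 of 1785450 = 1428360; 1,428,360 required, 1,428,360 in favor — approved.
Class II: 3/5 of 2028887 = 1217332.20, rounded up to 1217333; 1,217,333 required, 1,217,922 in favor — approved.

Approved — every class gave the required vote.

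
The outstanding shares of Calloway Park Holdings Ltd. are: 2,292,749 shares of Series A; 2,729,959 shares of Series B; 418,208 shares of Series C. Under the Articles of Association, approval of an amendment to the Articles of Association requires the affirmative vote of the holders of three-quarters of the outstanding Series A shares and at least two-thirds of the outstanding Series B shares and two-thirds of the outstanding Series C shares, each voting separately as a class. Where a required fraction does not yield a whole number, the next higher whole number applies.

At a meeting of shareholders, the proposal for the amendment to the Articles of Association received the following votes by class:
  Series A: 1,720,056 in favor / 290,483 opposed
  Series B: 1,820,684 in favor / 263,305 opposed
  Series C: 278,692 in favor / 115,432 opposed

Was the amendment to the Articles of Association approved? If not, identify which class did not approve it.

Not approved — the Series C shares did not give the required vote.

Series A: 3/4 of 2292749 = 1719561.75, rounded up to 1719562; 1,719,562 required, 1,720,056 in favor — approved.
Series B: 2/3 of 2729959 = 1819972.67, rounded up to 1819973; 1,819,973 required, 1,820,684 in favor — approved.
Series C: 2/3 of 418208 = 278805.33, rounded up to 278806; 278,806 required, 278,692 in favor — not approved.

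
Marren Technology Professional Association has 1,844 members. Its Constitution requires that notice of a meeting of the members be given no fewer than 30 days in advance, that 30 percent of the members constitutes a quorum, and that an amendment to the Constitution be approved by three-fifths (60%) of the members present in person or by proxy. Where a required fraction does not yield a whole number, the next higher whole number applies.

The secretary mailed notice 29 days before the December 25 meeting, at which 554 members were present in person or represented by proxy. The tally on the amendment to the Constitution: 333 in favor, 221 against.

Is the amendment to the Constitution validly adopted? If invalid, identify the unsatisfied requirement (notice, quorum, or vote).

Notice: 29 days given; 30 required. Not satisfied.
Quorum: 30% of 1,844 = 553.20, rounded up to 554; 554 present. Satisfied.
Vote: requires three-fifths of those present (554); 3/5 of 554 = 332.40, rounded up to 333, so 333 needed; 333 in favor. Satisfied.

Invalid — notice requirement not satisfied.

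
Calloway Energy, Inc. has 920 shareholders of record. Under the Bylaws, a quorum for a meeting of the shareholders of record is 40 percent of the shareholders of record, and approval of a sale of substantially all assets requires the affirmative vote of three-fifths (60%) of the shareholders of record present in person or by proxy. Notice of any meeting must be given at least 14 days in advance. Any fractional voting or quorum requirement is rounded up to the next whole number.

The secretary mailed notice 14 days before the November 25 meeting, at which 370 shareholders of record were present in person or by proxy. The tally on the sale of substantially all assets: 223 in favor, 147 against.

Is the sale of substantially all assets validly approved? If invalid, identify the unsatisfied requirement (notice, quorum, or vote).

Notice: 14 days given; 14 required. Satisfied.
Quorum: 40% of 920 = 368; 370 present. Satisfied.
Vote: requires three-fifths of those present (370); 3/5 of 370 = 222, so 222 needed; 223 in favor. Satisfied.

Valid — all requirements satisfied.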